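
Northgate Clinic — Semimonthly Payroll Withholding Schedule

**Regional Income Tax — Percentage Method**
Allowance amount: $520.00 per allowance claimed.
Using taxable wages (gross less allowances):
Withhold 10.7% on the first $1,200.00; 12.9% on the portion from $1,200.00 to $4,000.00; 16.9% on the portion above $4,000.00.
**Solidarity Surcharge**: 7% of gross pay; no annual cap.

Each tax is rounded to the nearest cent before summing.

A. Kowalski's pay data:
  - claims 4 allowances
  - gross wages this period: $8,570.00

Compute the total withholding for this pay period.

$1,510.31

Regional Income Tax: taxable = $8,570.00 − 4×$520.00 = $6,490.00
  $489.60 + 16.9% × ($6,490.00 − $4,000.00) = $489.60 + 16.9% × $2,490.00 = $910.41
Solidarity Surcharge: 7% × $8,570.00 = $599.90
Total: $910.41 + $599.90 = $1,510.31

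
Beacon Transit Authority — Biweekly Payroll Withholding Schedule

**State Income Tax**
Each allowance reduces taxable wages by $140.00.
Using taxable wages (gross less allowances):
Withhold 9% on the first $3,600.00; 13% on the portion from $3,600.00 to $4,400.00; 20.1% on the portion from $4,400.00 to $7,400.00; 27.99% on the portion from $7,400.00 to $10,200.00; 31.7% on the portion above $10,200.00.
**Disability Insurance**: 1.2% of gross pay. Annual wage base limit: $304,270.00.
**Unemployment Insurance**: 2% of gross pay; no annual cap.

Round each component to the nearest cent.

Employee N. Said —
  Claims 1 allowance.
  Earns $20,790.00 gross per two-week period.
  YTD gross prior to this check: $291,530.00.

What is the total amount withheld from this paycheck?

$5,696.05

State Income Tax: taxable = $20,790.00 − 1×$140.00 = $20,650.00
  $1,814.72 + 31.7% × ($20,650.00 − $10,200.00) = $1,814.72 + 31.7% × $10,450.00 = $5,127.37
Disability Insurance: cap $304,270.00 − YTD $291,530.00 = $12,740.00 subject; 1.2% × $12,740.00 = $152.88
Unemployment Insurance: 2% × $20,790.00 = $415.80
Total: $5,127.37 + $152.88 + $415.80 = $5,696.05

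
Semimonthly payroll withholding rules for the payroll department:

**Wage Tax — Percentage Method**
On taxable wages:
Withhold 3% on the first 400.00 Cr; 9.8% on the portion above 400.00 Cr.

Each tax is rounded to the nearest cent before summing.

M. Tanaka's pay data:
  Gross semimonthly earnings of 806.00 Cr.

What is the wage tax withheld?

51.79 Cr

Wage Tax: taxable = 806.00 Cr
  12.00 Cr + 9.8% × (806.00 Cr − 400.00 Cr) = 12.00 Cr + 9.8% × 406.00 Cr = 51.79 Cr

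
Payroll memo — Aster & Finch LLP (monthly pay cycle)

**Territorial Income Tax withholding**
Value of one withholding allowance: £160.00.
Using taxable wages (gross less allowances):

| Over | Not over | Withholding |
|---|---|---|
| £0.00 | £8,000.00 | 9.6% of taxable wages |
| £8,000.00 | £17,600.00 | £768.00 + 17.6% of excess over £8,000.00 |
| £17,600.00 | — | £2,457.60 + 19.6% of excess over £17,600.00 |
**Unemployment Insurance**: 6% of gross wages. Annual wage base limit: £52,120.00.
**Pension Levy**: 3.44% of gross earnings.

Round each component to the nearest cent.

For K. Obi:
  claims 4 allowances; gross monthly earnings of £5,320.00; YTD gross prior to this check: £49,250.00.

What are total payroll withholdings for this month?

£804.49

Territorial Income Tax: taxable = £5,320.00 − 4×£160.00 = £4,680.00
  9.6% × £4,680.00 = £449.28
Unemployment Insurance: cap £52,120.00 − YTD £49,250.00 = £2,870.00 subject; 6% × £2,870.00 = £172.20
Pension Levy: 3.44% × £5,320.00 = £183.01
Total: £449.28 + £172.20 + £183.01 = £804.49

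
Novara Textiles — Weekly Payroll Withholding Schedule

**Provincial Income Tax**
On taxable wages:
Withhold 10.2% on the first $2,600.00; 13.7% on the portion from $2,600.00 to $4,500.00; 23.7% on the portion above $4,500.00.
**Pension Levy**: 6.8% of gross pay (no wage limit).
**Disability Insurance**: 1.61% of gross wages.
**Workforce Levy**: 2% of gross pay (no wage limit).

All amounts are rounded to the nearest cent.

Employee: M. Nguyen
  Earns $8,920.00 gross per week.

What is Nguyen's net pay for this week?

Provincial Income Tax: taxable = $8,920.00
  $525.50 + 23.7% × ($8,920.00 − $4,500.00) = $525.50 + 23.7% × $4,420.00 = $1,573.04
Pension Levy: 6.8% × $8,920.00 = $606.56
Disability Insurance: 1.61% × $8,920.00 = $143.61
Workforce Levy: 2% × $8,920.00 = $178.40
Total withheld: $1,573.04 + $606.56 + $143.61 + $178.40 = $2,501.61
Net pay: $8,920.00 − $2,501.61 = $6,418.39

$6,418.39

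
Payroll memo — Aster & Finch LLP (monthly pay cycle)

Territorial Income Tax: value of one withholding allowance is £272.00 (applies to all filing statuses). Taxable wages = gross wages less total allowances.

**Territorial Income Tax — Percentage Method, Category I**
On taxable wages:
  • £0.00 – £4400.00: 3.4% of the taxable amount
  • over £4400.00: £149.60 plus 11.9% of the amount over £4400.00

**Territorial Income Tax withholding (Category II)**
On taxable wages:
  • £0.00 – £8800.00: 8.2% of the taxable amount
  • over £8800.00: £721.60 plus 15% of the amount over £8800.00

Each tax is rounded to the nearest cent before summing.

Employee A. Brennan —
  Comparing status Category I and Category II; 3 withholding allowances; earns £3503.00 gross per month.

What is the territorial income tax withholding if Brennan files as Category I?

£91.36

Territorial Income Tax (Category I): taxable = £3503.00 − 3×£272.00 = £2687.00
  3.4% × £2687.00 = £91.36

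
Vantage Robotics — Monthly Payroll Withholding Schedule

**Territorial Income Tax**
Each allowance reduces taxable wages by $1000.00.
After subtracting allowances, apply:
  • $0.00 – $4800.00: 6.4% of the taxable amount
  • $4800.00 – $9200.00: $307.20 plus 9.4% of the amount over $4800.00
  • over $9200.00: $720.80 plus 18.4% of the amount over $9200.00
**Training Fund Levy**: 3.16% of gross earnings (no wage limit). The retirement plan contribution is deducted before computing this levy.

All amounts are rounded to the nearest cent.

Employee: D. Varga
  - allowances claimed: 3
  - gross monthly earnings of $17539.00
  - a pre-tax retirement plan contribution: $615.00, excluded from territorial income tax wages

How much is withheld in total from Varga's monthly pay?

$2124.82

Territorial Income Tax: taxable = $17539.00 − $615.00 − 3×$1000.00 = $13924.00
  $720.80 + 18.4% × ($13924.00 − $9200.00) = $720.80 + 18.4% × $4724.00 = $1590.02
Training Fund Levy: 3.16% × $16924.00 = $534.80
Total: $1590.02 + $534.80 = $2124.82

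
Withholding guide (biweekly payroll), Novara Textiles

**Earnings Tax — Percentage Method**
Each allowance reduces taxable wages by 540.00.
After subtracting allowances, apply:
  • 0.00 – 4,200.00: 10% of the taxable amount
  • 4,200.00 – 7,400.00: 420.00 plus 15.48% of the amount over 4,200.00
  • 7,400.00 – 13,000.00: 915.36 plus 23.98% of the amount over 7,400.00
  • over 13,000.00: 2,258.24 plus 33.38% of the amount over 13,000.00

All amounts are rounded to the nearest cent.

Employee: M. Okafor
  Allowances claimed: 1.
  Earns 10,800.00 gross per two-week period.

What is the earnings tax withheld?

Earnings Tax: taxable = 10,800.00 − 1×540.00 = 10,260.00
  915.36 + 23.98% × (10,260.00 − 7,400.00) = 915.36 + 23.98% × 2,860.00 = 1,601.19

1,601.19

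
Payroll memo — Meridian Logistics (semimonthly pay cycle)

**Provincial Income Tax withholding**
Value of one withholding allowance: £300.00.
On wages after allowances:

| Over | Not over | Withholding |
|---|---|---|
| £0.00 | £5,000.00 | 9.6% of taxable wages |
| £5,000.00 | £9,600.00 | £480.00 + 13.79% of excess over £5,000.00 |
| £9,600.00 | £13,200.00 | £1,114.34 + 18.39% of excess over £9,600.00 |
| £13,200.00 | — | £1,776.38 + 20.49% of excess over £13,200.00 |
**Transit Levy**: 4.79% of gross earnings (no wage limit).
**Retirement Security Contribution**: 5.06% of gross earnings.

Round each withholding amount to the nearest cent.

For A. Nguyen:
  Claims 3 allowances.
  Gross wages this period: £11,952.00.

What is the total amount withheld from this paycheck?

Provincial Income Tax: taxable = £11,952.00 − 3×£300.00 = £11,052.00
  £1,114.34 + 18.39% × (£11,052.00 − £9,600.00) = £1,114.34 + 18.39% × £1,452.00 = £1,381.36
Transit Levy: 4.79% × £11,952.00 = £572.50
Retirement Security Contribution: 5.06% × £11,952.00 = £604.77
Total: £1,381.36 + £572.50 + £604.77 = £2,558.63

£2,558.63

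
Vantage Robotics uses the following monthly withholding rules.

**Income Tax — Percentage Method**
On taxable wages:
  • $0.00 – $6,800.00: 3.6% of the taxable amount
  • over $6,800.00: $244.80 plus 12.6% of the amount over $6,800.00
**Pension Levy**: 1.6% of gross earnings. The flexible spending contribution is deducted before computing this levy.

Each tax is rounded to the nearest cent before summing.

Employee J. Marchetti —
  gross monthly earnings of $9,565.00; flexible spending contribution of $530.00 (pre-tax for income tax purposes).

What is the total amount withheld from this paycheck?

Income Tax: taxable = $9,565.00 − $530.00 = $9,035.00
  $244.80 + 12.6% × ($9,035.00 − $6,800.00) = $244.80 + 12.6% × $2,235.00 = $526.41
Pension Levy: 1.6% × $9,035.00 = $144.56
Total: $526.41 + $144.56 = $670.97

$670.97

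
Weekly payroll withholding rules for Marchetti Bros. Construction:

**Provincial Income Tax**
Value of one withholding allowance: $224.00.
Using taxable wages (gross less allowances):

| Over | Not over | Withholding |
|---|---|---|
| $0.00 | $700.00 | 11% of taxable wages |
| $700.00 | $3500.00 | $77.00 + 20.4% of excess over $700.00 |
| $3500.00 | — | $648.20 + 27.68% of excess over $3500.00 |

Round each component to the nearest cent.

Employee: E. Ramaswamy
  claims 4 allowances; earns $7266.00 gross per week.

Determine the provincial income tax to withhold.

Provincial Income Tax: taxable = $7266.00 − 4×$224.00 = $6370.00
  $648.20 + 27.68% × ($6370.00 − $3500.00) = $648.20 + 27.68% × $2870.00 = $1442.62

$1442.62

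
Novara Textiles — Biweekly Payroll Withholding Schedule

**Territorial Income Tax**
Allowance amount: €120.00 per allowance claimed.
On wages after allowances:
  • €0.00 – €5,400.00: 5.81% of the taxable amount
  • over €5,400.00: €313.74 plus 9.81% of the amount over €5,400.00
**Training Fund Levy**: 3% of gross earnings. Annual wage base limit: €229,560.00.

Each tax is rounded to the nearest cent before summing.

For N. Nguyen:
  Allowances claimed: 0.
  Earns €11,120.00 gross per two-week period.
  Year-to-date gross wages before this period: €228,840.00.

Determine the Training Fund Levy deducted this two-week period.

€21.60

Training Fund Levy: cap €229,560.00 − YTD €228,840.00 = €720.00 subject; 3% × €720.00 = €21.60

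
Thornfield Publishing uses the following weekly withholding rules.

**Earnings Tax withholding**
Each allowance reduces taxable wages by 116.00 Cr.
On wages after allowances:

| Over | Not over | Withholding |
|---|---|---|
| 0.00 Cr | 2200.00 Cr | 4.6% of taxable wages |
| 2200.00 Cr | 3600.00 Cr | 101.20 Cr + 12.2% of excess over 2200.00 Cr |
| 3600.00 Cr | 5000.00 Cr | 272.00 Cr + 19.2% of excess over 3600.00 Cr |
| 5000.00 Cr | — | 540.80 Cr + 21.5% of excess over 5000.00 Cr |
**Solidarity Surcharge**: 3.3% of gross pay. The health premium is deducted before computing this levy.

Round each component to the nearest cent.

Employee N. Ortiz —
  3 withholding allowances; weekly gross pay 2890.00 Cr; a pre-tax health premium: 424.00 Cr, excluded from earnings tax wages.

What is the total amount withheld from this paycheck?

Earnings Tax: taxable = 2890.00 Cr − 424.00 Cr − 3×116.00 Cr = 2118.00 Cr
  4.6% × 2118.00 Cr = 97.43 Cr
Solidarity Surcharge: 3.3% × 2466.00 Cr = 81.38 Cr
Total: 97.43 Cr + 81.38 Cr = 178.81 Cr

178.81 Cr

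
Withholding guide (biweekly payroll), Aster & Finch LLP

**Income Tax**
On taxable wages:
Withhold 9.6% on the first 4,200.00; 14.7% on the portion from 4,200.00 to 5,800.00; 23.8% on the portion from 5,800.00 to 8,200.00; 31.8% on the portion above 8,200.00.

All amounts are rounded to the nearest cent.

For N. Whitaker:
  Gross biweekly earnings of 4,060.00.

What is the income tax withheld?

Income Tax: taxable = 4,060.00
  9.6% × 4,060.00 = 389.76

389.76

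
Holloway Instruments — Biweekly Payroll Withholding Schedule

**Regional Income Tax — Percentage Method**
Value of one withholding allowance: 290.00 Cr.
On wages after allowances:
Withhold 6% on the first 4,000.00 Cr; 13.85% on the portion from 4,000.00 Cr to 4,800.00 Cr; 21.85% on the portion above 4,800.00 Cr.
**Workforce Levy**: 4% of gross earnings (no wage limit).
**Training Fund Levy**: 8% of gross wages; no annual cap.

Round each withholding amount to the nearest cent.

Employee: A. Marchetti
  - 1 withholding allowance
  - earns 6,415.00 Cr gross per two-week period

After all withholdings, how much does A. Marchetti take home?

Regional Income Tax: taxable = 6,415.00 Cr − 1×290.00 Cr = 6,125.00 Cr
  350.80 Cr + 21.85% × (6,125.00 Cr − 4,800.00 Cr) = 350.80 Cr + 21.85% × 1,325.00 Cr = 640.31 Cr
Workforce Levy: 4% × 6,415.00 Cr = 256.60 Cr
Training Fund Levy: 8% × 6,415.00 Cr = 513.20 Cr
Total withheld: 640.31 Cr + 256.60 Cr + 513.20 Cr = 1,410.11 Cr
Net pay: 6,415.00 Cr − 1,410.11 Cr = 5,004.89 Cr

5,004.89 Cr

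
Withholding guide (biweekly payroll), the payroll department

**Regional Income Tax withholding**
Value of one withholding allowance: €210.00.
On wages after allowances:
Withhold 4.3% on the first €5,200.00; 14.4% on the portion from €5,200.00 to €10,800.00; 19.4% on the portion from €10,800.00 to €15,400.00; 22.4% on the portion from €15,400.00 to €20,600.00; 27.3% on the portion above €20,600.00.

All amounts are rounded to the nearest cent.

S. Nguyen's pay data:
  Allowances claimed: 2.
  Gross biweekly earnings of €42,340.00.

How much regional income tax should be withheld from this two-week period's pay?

€8,907.56

Regional Income Tax: taxable = €42,340.00 − 2×€210.00 = €41,920.00
  €3,087.20 + 27.3% × (€41,920.00 − €20,600.00) = €3,087.20 + 27.3% × €21,320.00 = €8,907.56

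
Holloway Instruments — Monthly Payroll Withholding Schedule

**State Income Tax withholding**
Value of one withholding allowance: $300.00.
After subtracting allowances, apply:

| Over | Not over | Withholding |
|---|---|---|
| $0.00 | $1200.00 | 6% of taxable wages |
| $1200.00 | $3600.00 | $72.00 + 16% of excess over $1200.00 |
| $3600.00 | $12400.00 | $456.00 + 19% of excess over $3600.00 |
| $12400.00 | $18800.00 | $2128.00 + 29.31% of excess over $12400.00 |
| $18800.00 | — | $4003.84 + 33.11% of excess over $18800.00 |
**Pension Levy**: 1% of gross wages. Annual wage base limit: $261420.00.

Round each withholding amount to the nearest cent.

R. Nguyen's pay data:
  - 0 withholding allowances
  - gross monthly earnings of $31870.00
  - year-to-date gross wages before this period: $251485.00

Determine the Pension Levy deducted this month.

$99.35

Pension Levy: cap $261420.00 − YTD $251485.00 = $9935.00 subject; 1% × $9935.00 = $99.35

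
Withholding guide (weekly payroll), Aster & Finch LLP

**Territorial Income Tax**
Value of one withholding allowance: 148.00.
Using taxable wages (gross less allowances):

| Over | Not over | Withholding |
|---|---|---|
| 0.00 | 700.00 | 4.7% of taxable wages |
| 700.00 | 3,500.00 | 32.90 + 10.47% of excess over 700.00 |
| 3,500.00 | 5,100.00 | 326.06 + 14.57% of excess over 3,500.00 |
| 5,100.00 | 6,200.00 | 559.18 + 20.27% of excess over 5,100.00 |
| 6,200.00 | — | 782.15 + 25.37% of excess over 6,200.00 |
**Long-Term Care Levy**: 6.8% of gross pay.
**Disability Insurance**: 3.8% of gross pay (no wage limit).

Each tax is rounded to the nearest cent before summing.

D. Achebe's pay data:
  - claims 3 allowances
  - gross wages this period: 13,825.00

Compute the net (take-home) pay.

9,755.58

Territorial Income Tax: taxable = 13,825.00 − 3×148.00 = 13,381.00
  782.15 + 25.37% × (13,381.00 − 6,200.00) = 782.15 + 25.37% × 7,181.00 = 2,603.97
Long-Term Care Levy: 6.8% × 13,825.00 = 940.10
Disability Insurance: 3.8% × 13,825.00 = 525.35
Total withheld: 2,603.97 + 940.10 + 525.35 = 4,069.42
Net pay: 13,825.00 − 4,069.42 = 9,755.58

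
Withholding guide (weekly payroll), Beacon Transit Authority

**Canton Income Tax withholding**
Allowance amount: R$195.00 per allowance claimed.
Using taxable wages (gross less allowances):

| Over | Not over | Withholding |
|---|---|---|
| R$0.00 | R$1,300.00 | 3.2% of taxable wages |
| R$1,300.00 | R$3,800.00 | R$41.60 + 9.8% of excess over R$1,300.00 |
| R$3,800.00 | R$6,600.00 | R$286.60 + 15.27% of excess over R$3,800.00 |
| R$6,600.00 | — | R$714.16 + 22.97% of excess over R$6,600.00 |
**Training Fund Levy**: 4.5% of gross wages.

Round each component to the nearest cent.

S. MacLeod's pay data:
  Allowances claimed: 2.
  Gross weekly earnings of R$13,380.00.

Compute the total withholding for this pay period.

Canton Income Tax: taxable = R$13,380.00 − 2×R$195.00 = R$12,990.00
  R$714.16 + 22.97% × (R$12,990.00 − R$6,600.00) = R$714.16 + 22.97% × R$6,390.00 = R$2,181.94
Training Fund Levy: 4.5% × R$13,380.00 = R$602.10
Total: R$2,181.94 + R$602.10 = R$2,784.04

R$2,784.04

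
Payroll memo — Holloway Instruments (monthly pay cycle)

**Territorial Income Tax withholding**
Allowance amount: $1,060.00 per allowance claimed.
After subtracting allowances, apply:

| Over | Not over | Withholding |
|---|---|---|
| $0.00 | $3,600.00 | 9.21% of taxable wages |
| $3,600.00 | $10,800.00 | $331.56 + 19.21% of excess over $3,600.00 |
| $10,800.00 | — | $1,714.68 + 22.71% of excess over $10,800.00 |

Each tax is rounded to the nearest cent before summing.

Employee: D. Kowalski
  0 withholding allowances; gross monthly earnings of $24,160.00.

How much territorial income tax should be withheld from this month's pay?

Territorial Income Tax: taxable = $24,160.00
  $1,714.68 + 22.71% × ($24,160.00 − $10,800.00) = $1,714.68 + 22.71% × $13,360.00 = $4,748.74

$4,748.74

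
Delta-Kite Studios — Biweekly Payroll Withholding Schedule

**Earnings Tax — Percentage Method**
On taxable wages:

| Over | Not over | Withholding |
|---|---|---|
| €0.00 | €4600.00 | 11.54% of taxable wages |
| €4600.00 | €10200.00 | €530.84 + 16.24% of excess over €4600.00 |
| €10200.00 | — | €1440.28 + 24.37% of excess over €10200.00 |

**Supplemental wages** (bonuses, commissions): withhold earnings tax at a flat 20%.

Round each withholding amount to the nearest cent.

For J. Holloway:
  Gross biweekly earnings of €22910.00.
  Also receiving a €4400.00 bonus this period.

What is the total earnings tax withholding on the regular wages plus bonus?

€5417.71

Earnings Tax: taxable = €22910.00
  €1440.28 + 24.37% × (€22910.00 − €10200.00) = €1440.28 + 24.37% × €12710.00 = €4537.71
Supplemental (20% flat on bonus): 20% × €4400.00 = €880.00
Total earnings tax: €4537.71 + €880.00 = €5417.71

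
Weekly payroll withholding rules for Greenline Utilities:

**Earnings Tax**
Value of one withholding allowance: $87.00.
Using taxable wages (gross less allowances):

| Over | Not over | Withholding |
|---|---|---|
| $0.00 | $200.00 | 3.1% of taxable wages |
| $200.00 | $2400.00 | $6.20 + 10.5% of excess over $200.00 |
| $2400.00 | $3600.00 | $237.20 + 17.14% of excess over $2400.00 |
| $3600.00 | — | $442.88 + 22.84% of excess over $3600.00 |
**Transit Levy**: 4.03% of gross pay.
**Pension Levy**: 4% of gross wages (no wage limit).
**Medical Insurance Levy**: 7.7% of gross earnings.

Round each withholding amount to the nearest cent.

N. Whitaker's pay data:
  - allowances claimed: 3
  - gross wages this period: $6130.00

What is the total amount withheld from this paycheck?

$1925.37

Earnings Tax: taxable = $6130.00 − 3×$87.00 = $5869.00
  $442.88 + 22.84% × ($5869.00 − $3600.00) = $442.88 + 22.84% × $2269.00 = $961.12
Transit Levy: 4.03% × $6130.00 = $247.04
Pension Levy: 4% × $6130.00 = $245.20
Medical Insurance Levy: 7.7% × $6130.00 = $472.01
Total: $961.12 + $247.04 + $245.20 + $472.01 = $1925.37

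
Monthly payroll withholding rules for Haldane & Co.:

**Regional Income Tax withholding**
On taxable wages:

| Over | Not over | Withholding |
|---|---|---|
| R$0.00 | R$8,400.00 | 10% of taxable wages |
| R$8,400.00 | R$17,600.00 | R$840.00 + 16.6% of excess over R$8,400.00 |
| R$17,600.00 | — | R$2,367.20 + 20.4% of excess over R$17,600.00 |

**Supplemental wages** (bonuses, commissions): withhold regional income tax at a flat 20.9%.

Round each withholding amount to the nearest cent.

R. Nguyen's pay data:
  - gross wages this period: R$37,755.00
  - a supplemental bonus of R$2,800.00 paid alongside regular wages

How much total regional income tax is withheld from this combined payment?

R$7,064.02

Regional Income Tax: taxable = R$37,755.00
  R$2,367.20 + 20.4% × (R$37,755.00 − R$17,600.00) = R$2,367.20 + 20.4% × R$20,155.00 = R$6,478.82
Supplemental (20.9% flat on bonus): 20.9% × R$2,800.00 = R$585.20
Total regional income tax: R$6,478.82 + R$585.20 = R$7,064.02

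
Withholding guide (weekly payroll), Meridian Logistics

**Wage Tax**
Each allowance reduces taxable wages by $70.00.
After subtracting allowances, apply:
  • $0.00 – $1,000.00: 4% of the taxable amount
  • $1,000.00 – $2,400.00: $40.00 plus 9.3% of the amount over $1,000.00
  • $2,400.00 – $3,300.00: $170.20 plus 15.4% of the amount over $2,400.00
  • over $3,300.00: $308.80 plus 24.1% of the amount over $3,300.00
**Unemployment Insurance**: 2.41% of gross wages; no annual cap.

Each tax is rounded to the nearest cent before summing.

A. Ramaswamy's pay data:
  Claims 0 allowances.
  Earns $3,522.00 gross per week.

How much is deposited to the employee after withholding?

$3,074.82

Wage Tax: taxable = $3,522.00
  $308.80 + 24.1% × ($3,522.00 − $3,300.00) = $308.80 + 24.1% × $222.00 = $362.30
Unemployment Insurance: 2.41% × $3,522.00 = $84.88
Total withheld: $362.30 + $84.88 = $447.18
Net pay: $3,522.00 − $447.18 = $3,074.82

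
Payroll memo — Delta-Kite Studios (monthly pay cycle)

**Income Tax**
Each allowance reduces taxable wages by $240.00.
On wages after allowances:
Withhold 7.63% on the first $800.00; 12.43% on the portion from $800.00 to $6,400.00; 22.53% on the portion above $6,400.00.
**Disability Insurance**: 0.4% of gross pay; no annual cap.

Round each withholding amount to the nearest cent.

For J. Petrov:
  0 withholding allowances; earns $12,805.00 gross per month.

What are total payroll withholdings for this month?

Income Tax: taxable = $12,805.00
  $757.12 + 22.53% × ($12,805.00 − $6,400.00) = $757.12 + 22.53% × $6,405.00 = $2,200.17
Disability Insurance: 0.4% × $12,805.00 = $51.22
Total: $2,200.17 + $51.22 = $2,251.39

$2,251.39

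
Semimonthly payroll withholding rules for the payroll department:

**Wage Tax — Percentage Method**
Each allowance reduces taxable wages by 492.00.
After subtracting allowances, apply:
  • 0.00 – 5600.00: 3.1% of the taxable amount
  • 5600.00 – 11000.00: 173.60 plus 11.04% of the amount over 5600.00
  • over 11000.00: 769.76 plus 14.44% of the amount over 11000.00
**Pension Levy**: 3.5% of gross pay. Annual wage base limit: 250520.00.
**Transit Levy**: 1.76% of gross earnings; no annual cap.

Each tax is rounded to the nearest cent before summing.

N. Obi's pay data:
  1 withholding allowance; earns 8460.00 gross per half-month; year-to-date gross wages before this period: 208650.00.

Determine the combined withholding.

Wage Tax: taxable = 8460.00 − 1×492.00 = 7968.00
  173.60 + 11.04% × (7968.00 − 5600.00) = 173.60 + 11.04% × 2368.00 = 435.03
Pension Levy: 3.5% × 8460.00 = 296.10
Transit Levy: 1.76% × 8460.00 = 148.90
Total: 435.03 + 296.10 + 148.90 = 880.03

880.03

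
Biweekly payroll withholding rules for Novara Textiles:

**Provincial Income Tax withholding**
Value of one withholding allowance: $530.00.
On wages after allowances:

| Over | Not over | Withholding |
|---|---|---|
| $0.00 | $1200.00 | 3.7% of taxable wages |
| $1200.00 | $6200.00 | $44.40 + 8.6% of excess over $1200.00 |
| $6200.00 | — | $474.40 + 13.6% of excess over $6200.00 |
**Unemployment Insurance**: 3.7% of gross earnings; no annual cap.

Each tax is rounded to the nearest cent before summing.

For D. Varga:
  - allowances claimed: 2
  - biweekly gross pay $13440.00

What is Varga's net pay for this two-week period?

$11627.84

Provincial Income Tax: taxable = $13440.00 − 2×$530.00 = $12380.00
  $474.40 + 13.6% × ($12380.00 − $6200.00) = $474.40 + 13.6% × $6180.00 = $1314.88
Unemployment Insurance: 3.7% × $13440.00 = $497.28
Total withheld: $1314.88 + $497.28 = $1812.16
Net pay: $13440.00 − $1812.16 = $11627.84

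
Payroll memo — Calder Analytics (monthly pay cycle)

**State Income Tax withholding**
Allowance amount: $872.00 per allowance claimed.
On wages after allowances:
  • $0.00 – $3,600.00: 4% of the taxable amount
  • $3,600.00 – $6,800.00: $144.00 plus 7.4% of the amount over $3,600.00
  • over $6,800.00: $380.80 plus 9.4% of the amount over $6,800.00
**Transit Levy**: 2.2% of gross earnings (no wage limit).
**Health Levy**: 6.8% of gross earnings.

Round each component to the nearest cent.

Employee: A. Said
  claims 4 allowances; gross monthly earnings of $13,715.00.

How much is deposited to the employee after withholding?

$11,777.71

State Income Tax: taxable = $13,715.00 − 4×$872.00 = $10,227.00
  $380.80 + 9.4% × ($10,227.00 − $6,800.00) = $380.80 + 9.4% × $3,427.00 = $702.94
Transit Levy: 2.2% × $13,715.00 = $301.73
Health Levy: 6.8% × $13,715.00 = $932.62
Total withheld: $702.94 + $301.73 + $932.62 = $1,937.29
Net pay: $13,715.00 − $1,937.29 = $11,777.71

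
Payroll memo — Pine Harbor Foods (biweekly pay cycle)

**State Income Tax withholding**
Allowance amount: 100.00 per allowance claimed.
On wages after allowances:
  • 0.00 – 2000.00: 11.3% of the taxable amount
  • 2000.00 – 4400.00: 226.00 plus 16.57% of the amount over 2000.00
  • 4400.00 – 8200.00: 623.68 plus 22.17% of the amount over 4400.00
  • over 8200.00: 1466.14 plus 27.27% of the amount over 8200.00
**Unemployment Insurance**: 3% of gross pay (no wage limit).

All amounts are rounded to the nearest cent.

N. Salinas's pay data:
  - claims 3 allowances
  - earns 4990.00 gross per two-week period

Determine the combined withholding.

State Income Tax: taxable = 4990.00 − 3×100.00 = 4690.00
  623.68 + 22.17% × (4690.00 − 4400.00) = 623.68 + 22.17% × 290.00 = 687.97
Unemployment Insurance: 3% × 4990.00 = 149.70
Total: 687.97 + 149.70 = 837.67

837.67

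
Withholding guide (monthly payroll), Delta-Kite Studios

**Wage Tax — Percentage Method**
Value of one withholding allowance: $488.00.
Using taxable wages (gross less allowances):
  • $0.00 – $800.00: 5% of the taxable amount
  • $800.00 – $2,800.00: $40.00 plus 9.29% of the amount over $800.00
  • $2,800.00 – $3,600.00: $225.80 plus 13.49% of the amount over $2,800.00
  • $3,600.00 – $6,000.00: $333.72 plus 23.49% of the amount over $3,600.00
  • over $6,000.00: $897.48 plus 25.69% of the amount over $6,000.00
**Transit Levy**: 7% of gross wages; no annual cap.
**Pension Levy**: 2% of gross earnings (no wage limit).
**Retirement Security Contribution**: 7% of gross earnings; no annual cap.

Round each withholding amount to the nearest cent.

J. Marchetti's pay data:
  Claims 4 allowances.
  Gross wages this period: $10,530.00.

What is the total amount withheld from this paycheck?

$3,244.57

Wage Tax: taxable = $10,530.00 − 4×$488.00 = $8,578.00
  $897.48 + 25.69% × ($8,578.00 − $6,000.00) = $897.48 + 25.69% × $2,578.00 = $1,559.77
Transit Levy: 7% × $10,530.00 = $737.10
Pension Levy: 2% × $10,530.00 = $210.60
Retirement Security Contribution: 7% × $10,530.00 = $737.10
Total: $1,559.77 + $737.10 + $210.60 + $737.10 = $3,244.57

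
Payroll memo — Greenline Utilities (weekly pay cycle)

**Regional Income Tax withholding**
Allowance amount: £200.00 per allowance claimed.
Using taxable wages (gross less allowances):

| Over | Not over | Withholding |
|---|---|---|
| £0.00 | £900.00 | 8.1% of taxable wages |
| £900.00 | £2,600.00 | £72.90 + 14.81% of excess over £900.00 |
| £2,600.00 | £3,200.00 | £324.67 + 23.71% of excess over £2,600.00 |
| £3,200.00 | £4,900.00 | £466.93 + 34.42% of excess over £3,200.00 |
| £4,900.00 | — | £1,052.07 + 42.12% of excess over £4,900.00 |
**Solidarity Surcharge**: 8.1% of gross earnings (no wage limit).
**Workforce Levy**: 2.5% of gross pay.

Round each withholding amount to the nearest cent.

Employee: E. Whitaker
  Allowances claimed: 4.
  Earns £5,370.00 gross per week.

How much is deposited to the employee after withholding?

£3,862.30

Regional Income Tax: taxable = £5,370.00 − 4×£200.00 = £4,570.00
  £466.93 + 34.42% × (£4,570.00 − £3,200.00) = £466.93 + 34.42% × £1,370.00 = £938.48
Solidarity Surcharge: 8.1% × £5,370.00 = £434.97
Workforce Levy: 2.5% × £5,370.00 = £134.25
Total withheld: £938.48 + £434.97 + £134.25 = £1,507.70
Net pay: £5,370.00 − £1,507.70 = £3,862.30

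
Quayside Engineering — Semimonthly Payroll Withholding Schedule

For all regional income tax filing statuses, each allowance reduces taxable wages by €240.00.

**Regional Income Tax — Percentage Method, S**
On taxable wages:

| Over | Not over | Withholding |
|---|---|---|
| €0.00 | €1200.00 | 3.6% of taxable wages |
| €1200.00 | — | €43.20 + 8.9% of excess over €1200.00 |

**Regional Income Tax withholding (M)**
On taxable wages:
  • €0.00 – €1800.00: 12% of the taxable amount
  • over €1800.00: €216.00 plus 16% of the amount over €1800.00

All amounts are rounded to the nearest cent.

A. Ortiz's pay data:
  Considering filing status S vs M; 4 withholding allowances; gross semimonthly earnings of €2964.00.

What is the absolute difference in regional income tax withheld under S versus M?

€133.88

Regional Income Tax (S): taxable = €2964.00 − 4×€240.00 = €2004.00
  €43.20 + 8.9% × (€2004.00 − €1200.00) = €43.20 + 8.9% × €804.00 = €114.76
Regional Income Tax (M): taxable = €2964.00 − 4×€240.00 = €2004.00
  €216.00 + 16% × (€2004.00 − €1800.00) = €216.00 + 16% × €204.00 = €248.64
Difference: |€114.76 − €248.64| = €133.88 (higher under M)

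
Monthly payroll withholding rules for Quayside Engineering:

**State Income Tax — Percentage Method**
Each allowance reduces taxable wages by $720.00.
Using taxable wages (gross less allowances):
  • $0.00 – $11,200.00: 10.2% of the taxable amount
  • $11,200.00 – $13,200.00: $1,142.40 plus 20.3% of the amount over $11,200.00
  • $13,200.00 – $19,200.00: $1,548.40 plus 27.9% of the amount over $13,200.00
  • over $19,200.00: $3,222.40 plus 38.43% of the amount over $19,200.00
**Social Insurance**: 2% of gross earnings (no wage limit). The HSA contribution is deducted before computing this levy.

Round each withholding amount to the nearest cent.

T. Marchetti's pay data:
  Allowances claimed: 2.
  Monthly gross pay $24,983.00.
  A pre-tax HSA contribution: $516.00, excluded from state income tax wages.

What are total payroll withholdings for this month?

State Income Tax: taxable = $24,983.00 − $516.00 − 2×$720.00 = $23,027.00
  $3,222.40 + 38.43% × ($23,027.00 − $19,200.00) = $3,222.40 + 38.43% × $3,827.00 = $4,693.12
Social Insurance: 2% × $24,467.00 = $489.34
Total: $4,693.12 + $489.34 = $5,182.46

$5,182.46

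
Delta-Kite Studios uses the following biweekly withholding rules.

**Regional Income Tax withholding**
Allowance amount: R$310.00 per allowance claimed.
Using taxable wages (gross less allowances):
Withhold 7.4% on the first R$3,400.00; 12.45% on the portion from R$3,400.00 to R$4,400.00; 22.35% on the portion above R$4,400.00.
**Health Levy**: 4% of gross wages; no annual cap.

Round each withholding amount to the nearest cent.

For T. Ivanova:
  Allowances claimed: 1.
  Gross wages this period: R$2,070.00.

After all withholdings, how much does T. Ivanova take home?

R$1,856.96

Regional Income Tax: taxable = R$2,070.00 − 1×R$310.00 = R$1,760.00
  7.4% × R$1,760.00 = R$130.24
Health Levy: 4% × R$2,070.00 = R$82.80
Total withheld: R$130.24 + R$82.80 = R$213.04
Net pay: R$2,070.00 − R$213.04 = R$1,856.96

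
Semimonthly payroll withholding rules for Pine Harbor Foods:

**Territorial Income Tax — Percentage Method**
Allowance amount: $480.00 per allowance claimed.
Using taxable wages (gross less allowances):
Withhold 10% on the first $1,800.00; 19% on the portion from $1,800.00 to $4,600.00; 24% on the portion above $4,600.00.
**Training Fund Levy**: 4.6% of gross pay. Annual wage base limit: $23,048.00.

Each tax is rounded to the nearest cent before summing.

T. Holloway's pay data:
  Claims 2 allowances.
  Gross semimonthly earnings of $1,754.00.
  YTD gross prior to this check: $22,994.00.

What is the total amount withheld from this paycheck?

Territorial Income Tax: taxable = $1,754.00 − 2×$480.00 = $794.00
  10% × $794.00 = $79.40
Training Fund Levy: cap $23,048.00 − YTD $22,994.00 = $54.00 subject; 4.6% × $54.00 = $2.48
Total: $79.40 + $2.48 = $81.88

$81.88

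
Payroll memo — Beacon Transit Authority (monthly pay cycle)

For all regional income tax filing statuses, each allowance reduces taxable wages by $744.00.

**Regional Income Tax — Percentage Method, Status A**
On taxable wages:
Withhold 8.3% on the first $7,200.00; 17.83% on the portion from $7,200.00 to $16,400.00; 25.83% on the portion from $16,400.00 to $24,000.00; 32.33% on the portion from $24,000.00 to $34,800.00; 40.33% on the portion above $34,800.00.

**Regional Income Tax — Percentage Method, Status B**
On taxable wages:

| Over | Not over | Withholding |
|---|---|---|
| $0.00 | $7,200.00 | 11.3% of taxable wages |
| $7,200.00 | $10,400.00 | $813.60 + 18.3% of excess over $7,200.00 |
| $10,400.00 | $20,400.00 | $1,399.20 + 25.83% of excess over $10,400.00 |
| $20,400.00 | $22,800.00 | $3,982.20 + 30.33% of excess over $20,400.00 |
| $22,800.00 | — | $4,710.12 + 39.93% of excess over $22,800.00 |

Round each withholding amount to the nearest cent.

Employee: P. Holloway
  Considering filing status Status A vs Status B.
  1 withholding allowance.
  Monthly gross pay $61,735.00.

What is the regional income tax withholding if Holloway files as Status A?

$18,255.51

Regional Income Tax (Status A): taxable = $61,735.00 − 1×$744.00 = $60,991.00
  $7,692.68 + 40.33% × ($60,991.00 − $34,800.00) = $7,692.68 + 40.33% × $26,191.00 = $18,255.51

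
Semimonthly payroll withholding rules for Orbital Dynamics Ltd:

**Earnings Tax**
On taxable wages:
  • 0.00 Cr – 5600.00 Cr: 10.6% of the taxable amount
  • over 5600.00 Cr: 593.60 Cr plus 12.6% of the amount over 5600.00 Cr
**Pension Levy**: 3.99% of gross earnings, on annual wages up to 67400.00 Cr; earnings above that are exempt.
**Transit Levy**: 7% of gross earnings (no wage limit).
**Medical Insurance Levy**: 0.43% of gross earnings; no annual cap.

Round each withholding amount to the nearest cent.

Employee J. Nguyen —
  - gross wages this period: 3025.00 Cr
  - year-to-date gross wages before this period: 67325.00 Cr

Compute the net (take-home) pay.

Earnings Tax: taxable = 3025.00 Cr
  10.6% × 3025.00 Cr = 320.65 Cr
Pension Levy: cap 67400.00 Cr − YTD 67325.00 Cr = 75.00 Cr subject; 3.99% × 75.00 Cr = 2.99 Cr
Transit Levy: 7% × 3025.00 Cr = 211.75 Cr
Medical Insurance Levy: 0.43% × 3025.00 Cr = 13.01 Cr
Total withheld: 320.65 Cr + 2.99 Cr + 211.75 Cr + 13.01 Cr = 548.40 Cr
Net pay: 3025.00 Cr − 548.40 Cr = 2476.60 Cr

2476.60 Cr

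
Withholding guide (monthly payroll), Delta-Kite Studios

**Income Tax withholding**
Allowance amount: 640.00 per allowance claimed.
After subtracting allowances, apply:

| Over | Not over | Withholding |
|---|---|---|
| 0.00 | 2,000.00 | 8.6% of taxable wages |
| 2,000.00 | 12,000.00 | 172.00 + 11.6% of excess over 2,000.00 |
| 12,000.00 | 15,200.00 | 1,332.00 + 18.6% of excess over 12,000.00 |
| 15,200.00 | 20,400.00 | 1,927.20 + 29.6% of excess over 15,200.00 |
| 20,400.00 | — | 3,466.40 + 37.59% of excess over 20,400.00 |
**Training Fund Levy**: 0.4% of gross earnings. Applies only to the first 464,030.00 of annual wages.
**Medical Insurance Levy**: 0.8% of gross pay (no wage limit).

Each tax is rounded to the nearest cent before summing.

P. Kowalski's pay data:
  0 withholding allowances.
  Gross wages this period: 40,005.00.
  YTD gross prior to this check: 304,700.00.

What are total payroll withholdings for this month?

Income Tax: taxable = 40,005.00
  3,466.40 + 37.59% × (40,005.00 − 20,400.00) = 3,466.40 + 37.59% × 19,605.00 = 10,835.92
Training Fund Levy: 0.4% × 40,005.00 = 160.02
Medical Insurance Levy: 0.8% × 40,005.00 = 320.04
Total: 10,835.92 + 160.02 + 320.04 = 11,315.98

11,315.98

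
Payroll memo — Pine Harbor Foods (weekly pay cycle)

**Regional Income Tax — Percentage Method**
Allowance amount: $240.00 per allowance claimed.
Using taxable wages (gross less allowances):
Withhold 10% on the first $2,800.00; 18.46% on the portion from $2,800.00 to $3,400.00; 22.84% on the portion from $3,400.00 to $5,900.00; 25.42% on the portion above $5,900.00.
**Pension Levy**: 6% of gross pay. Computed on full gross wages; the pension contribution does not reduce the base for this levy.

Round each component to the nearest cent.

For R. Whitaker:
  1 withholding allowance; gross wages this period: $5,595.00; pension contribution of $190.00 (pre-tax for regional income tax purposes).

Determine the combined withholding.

Regional Income Tax: taxable = $5,595.00 − $190.00 − 1×$240.00 = $5,165.00
  $390.76 + 22.84% × ($5,165.00 − $3,400.00) = $390.76 + 22.84% × $1,765.00 = $793.89
Pension Levy: 6% × $5,595.00 = $335.70
Total: $793.89 + $335.70 = $1,129.59

$1,129.59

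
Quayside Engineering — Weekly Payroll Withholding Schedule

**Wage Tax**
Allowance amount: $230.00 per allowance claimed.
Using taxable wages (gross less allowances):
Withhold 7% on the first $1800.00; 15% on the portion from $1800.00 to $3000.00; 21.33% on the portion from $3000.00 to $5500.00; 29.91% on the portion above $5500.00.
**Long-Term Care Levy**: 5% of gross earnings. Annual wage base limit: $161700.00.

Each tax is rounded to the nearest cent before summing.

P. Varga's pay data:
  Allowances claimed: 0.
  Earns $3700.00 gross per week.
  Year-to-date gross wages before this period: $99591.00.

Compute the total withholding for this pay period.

Wage Tax: taxable = $3700.00
  $306.00 + 21.33% × ($3700.00 − $3000.00) = $306.00 + 21.33% × $700.00 = $455.31
Long-Term Care Levy: 5% × $3700.00 = $185.00
Total: $455.31 + $185.00 = $640.31

$640.31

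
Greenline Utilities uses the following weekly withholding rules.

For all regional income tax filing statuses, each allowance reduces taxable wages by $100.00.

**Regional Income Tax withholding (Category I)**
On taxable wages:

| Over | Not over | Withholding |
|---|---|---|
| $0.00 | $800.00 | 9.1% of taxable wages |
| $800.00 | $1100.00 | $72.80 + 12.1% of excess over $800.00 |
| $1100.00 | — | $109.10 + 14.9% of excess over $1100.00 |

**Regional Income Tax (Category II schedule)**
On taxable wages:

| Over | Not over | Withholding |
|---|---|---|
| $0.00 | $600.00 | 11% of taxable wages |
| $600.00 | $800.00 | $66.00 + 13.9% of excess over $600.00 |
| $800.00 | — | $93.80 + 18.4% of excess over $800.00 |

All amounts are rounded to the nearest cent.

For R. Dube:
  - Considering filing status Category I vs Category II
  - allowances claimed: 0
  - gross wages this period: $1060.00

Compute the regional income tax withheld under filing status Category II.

Regional Income Tax (Category II): taxable = $1060.00
  $93.80 + 18.4% × ($1060.00 − $800.00) = $93.80 + 18.4% × $260.00 = $141.64

$141.64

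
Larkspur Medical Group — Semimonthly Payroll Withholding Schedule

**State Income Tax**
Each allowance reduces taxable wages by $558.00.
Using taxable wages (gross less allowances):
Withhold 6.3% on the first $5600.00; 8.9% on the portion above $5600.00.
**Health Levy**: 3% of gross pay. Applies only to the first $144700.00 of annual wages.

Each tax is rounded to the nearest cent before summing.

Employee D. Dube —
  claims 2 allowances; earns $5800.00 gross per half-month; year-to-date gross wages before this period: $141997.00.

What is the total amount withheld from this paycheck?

$376.18

State Income Tax: taxable = $5800.00 − 2×$558.00 = $4684.00
  6.3% × $4684.00 = $295.09
Health Levy: cap $144700.00 − YTD $141997.00 = $2703.00 subject; 3% × $2703.00 = $81.09
Total: $295.09 + $81.09 = $376.18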